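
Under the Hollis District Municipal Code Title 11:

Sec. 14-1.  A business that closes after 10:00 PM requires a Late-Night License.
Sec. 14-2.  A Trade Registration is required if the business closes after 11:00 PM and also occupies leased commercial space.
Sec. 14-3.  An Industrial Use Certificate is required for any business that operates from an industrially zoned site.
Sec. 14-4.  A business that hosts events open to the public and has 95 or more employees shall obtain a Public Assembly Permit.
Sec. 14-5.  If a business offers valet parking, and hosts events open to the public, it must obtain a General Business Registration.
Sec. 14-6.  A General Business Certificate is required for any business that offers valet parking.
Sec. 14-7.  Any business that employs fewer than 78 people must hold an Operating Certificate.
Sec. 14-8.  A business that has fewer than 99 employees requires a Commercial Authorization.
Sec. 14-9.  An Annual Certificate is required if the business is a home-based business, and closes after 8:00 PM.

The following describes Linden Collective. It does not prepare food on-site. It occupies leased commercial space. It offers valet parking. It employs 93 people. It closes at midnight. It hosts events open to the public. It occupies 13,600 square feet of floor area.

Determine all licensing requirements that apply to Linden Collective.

Commercial Authorization, General Business Certificate, General Business Registration, Late-Night License, Trade Registration

Sec. 14-1. closes midnight, after 10:00 PM → Late-Night License required.
Sec. 14-2. closes midnight, after 11:00 PM; occupies leased commercial space → Trade Registration required.
Sec. 14-3. occupies leased commercial space (not: operates from an industrially zoned site) → Industrial Use Certificate not required.
Sec. 14-4. hosts events open to the public; employees 93 < 95 → Public Assembly Permit not required.
Sec. 14-5. offers valet parking; hosts events open to the public → General Business Registration required.
Sec. 14-6. offers valet parking → General Business Certificate required.
Sec. 14-7. employees 93 ≥ 78 → Operating Certificate not required.
Sec. 14-8. employees 93 < 99 → Commercial Authorization required.
Sec. 14-9. occupies leased commercial space (not: is a home-based business); closes midnight, after 8:00 PM → Annual Certificate not required.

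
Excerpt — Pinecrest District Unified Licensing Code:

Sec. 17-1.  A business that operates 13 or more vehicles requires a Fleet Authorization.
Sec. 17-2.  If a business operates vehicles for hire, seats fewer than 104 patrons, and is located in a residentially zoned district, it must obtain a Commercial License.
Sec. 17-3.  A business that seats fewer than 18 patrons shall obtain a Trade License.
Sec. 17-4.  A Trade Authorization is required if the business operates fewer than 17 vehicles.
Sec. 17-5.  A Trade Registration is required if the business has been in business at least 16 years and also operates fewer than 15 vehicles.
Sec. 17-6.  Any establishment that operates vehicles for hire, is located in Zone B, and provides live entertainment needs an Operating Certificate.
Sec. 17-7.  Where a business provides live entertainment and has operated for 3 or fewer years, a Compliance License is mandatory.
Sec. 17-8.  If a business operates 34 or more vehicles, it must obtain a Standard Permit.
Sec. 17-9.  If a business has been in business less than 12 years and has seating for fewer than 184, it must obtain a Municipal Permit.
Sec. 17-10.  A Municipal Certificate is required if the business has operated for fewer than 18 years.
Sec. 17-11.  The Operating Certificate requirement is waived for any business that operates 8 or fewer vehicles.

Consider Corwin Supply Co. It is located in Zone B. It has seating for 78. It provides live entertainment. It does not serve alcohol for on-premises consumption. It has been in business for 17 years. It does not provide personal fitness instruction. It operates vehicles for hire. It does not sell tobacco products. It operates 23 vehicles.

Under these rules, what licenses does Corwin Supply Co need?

Fleet Authorization, Municipal Certificate, Operating Certificate

Sec. 17-1. vehicles 23 ≥ 13 → Fleet Authorization required.
Sec. 17-2. operates vehicles for hire; seating 78 < 104; is located in Zone B (not: is located in a residentially zoned district) → Commercial License not required.
Sec. 17-3. seating 78 ≥ 18 → Trade License not required.
Sec. 17-4. vehicles 23 ≥ 17 → Trade Authorization not required.
Sec. 17-5. years in business 17 ≥ 16; vehicles 23 ≥ 15 → Trade Registration not required.
Sec. 17-6. operates vehicles for hire; is located in Zone B; provides live entertainment → Operating Certificate required.
Sec. 17-7. provides live entertainment; years in business 17 > 3 → Compliance License not required.
Sec. 17-8. vehicles 23 < 34 → Standard Permit not required.
Sec. 17-9. years in business 17 ≥ 12; seating 78 < 184 → Municipal Permit not required.
Sec. 17-10. years in business 17 < 18 → Municipal Certificate required.
Sec. 17-11. vehicles 23 > 8 → Operating Certificate exemption does not apply.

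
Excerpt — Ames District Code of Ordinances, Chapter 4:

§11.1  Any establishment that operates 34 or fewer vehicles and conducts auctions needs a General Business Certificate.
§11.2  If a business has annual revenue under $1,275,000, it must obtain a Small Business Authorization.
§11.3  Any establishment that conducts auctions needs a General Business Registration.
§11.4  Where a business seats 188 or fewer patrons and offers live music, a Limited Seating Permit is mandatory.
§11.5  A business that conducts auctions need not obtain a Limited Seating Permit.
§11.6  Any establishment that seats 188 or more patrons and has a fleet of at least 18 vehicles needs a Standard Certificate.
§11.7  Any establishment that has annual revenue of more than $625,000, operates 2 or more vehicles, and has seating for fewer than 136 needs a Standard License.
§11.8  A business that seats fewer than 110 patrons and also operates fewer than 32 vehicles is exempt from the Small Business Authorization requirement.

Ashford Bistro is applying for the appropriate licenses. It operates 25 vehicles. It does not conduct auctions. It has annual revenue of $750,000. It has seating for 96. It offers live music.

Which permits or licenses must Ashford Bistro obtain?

Limited Seating Permit, Standard License

§11.1 vehicles 25 ≤ 34; does not conduct auctions → General Business Certificate not required.
§11.2 revenue $750,000 < $1,275,000 → Small Business Authorization required.
§11.3 does not conduct auctions → General Business Registration not required.
§11.4 seating 96 ≤ 188; offers live music → Limited Seating Permit required.
§11.5 does not conduct auctions → Limited Seating Permit exemption does not apply.
§11.6 seating 96 < 188; vehicles 25 ≥ 18 → Standard Certificate not required.
§11.7 revenue $750,000 > $625,000; vehicles 25 ≥ 2; seating 96 < 136 → Standard License required.
§11.8 seating 96 < 110; vehicles 25 < 32 → exempt from Small Business Authorization.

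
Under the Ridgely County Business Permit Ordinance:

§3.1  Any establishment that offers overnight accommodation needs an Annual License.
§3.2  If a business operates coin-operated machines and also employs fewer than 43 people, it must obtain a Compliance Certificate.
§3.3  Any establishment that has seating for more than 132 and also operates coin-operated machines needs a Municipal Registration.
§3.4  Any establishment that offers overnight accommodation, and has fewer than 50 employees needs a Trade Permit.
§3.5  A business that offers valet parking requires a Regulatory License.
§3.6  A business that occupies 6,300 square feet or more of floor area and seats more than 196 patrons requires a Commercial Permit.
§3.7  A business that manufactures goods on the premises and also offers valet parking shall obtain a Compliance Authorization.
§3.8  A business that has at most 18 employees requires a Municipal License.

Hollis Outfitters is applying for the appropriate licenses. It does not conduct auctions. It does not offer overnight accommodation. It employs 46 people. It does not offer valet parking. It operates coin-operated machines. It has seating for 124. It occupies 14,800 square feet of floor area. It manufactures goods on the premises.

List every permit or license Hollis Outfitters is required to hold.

None

§3.1 does not offer overnight accommodation → Annual License not required.
§3.2 operates coin-operated machines; employees 46 ≥ 43 → Compliance Certificate not required.
§3.3 seating 124 ≤ 132; operates coin-operated machines → Municipal Registration not required.
§3.4 does not offer overnight accommodation; employees 46 < 50 → Trade Permit not required.
§3.5 does not offer valet parking → Regulatory License not required.
§3.6 floor area 14,800 square feet ≥ 6,300 square feet; seating 124 ≤ 196 → Commercial Permit not required.
§3.7 manufactures goods on the premises; does not offer valet parking → Compliance Authorization not required.
§3.8 employees 46 > 18 → Municipal License not required.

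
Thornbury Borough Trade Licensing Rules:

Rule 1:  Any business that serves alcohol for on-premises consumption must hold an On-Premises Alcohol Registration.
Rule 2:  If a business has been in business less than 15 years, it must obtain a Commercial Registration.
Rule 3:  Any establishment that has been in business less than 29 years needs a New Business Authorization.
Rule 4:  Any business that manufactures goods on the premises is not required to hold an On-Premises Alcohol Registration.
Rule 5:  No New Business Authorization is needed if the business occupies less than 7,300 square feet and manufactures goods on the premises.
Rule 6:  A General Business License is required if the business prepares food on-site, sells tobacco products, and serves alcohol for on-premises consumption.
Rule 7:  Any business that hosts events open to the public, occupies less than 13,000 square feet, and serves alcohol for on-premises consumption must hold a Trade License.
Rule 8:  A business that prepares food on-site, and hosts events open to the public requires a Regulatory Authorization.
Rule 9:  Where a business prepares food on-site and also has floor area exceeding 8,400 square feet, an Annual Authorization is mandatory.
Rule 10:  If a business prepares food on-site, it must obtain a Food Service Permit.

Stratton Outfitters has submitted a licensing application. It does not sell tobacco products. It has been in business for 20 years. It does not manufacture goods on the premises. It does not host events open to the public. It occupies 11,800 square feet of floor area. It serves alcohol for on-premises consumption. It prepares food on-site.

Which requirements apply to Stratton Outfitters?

Annual Authorization, Food Service Permit, New Business Authorization, On-Premises Alcohol Registration

Rule 1: serves alcohol for on-premises consumption → On-Premises Alcohol Registration required.
Rule 2: years in business 20 ≥ 15 → Commercial Registration not required.
Rule 3: years in business 20 < 29 → New Business Authorization required.
Rule 4: does not manufacture goods on the premises → On-Premises Alcohol Registration exemption does not apply.
Rule 5: floor area 11,800 square feet ≥ 7,300 square feet; does not manufacture goods on the premises → New Business Authorization exemption does not apply.
Rule 6: prepares food on-site; does not sell tobacco products; serves alcohol for on-premises consumption → General Business License not required.
Rule 7: does not host events open to the public; floor area 11,800 square feet < 13,000 square feet; serves alcohol for on-premises consumption → Trade License not required.
Rule 8: prepares food on-site; does not host events open to the public → Regulatory Authorization not required.
Rule 9: prepares food on-site; floor area 11,800 square feet > 8,400 square feet → Annual Authorization required.
Rule 10: prepares food on-site → Food Service Permit required.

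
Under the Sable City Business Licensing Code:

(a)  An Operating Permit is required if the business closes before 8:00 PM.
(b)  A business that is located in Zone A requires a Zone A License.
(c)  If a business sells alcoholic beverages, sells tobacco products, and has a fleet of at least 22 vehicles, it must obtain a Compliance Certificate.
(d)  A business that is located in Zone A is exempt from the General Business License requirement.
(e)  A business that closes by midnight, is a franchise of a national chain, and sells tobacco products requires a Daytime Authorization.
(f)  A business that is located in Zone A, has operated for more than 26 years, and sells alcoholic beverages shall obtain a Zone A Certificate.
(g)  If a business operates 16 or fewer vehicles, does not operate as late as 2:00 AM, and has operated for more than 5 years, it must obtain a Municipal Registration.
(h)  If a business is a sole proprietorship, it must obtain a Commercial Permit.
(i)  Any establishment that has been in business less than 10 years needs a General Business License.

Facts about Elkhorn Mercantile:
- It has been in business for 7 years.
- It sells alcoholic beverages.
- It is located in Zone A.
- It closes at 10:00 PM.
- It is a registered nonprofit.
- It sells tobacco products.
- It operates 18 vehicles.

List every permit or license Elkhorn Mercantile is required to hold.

(a) closes 10:00 PM, after 8:00 PM → Operating Permit not required.
(b) is located in Zone A → Zone A License required.
(c) sells alcoholic beverages; sells tobacco products; vehicles 18 < 22 → Compliance Certificate not required.
(d) is located in Zone A → exempt from General Business License.
(e) closes 10:00 PM, at/before midnight; is a registered nonprofit (not: is a franchise of a national chain); sells tobacco products → Daytime Authorization not required.
(f) is located in Zone A; years in business 7 ≤ 26; sells alcoholic beverages → Zone A Certificate not required.
(g) vehicles 18 > 16; closes 10:00 PM, at/before 2:00 AM; years in business 7 > 5 → Municipal Registration not required.
(h) is a registered nonprofit (not: is a sole proprietorship) → Commercial Permit not required.
(i) years in business 7 < 10 → General Business License required.

Zone A License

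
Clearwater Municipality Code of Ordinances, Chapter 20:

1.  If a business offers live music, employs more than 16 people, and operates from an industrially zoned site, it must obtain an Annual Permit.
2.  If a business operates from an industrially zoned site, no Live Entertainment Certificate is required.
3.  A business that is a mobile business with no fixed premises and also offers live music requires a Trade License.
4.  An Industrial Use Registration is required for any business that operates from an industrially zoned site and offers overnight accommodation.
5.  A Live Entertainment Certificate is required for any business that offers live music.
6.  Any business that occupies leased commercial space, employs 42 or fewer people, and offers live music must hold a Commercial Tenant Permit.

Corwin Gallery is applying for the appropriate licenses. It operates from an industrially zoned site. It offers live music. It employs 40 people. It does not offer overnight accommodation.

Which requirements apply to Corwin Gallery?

Annual Permit

1. offers live music; employees 40 > 16; operates from an industrially zoned site → Annual Permit required.
2. operates from an industrially zoned site → exempt from Live Entertainment Certificate.
3. operates from an industrially zoned site (not: is a mobile business with no fixed premises); offers live music → Trade License not required.
4. operates from an industrially zoned site; does not offer overnight accommodation → Industrial Use Registration not required.
5. offers live music → Live Entertainment Certificate required.
6. operates from an industrially zoned site (not: occupies leased commercial space); employees 40 ≤ 42; offers live music → Commercial Tenant Permit not required.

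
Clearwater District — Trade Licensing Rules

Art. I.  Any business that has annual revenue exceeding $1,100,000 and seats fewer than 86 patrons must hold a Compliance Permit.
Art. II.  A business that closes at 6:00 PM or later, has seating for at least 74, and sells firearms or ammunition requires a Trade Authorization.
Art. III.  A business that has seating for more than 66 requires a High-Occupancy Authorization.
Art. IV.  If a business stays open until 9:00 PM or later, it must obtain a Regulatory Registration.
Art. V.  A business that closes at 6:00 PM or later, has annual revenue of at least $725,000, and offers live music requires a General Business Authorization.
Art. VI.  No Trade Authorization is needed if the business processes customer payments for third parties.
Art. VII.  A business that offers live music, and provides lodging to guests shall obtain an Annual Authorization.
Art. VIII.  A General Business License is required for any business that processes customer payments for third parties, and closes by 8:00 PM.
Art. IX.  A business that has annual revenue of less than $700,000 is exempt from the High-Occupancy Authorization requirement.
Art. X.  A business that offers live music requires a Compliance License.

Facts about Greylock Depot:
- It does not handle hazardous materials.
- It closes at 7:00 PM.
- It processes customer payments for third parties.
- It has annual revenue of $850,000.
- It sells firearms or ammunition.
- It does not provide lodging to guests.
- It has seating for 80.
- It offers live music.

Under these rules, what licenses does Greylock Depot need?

Art. I. revenue $850,000 ≤ $1,100,000; seating 80 < 86 → Compliance Permit not required.
Art. II. closes 7:00 PM, after 6:00 PM; seating 80 ≥ 74; sells firearms or ammunition → Trade Authorization required.
Art. III. seating 80 > 66 → High-Occupancy Authorization required.
Art. IV. closes 7:00 PM, at/before 9:00 PM → Regulatory Registration not required.
Art. V. closes 7:00 PM, after 6:00 PM; revenue $850,000 ≥ $725,000; offers live music → General Business Authorization required.
Art. VI. processes customer payments for third parties → exempt from Trade Authorization.
Art. VII. offers live music; does not provide lodging to guests → Annual Authorization not required.
Art. VIII. processes customer payments for third parties; closes 7:00 PM, at/before 8:00 PM → General Business License required.
Art. IX. revenue $850,000 ≥ $700,000 → High-Occupancy Authorization exemption does not apply.
Art. X. offers live music → Compliance License required.

Compliance License, General Business Authorization, General Business License, High-Occupancy Authorization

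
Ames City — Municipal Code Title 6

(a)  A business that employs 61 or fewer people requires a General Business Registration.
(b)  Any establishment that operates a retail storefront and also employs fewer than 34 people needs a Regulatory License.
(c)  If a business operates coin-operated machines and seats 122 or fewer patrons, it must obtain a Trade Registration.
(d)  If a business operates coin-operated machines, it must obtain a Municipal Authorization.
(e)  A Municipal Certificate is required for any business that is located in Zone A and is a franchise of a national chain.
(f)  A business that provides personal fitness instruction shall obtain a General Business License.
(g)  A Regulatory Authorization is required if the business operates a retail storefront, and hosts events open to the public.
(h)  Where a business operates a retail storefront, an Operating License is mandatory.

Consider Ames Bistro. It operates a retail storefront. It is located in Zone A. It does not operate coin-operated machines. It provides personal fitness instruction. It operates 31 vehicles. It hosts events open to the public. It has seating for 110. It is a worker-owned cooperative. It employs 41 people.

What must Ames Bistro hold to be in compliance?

General Business License, General Business Registration, Operating License, Regulatory Authorization

(a) employees 41 ≤ 61 → General Business Registration required.
(b) operates a retail storefront; employees 41 ≥ 34 → Regulatory License not required.
(c) does not operate coin-operated machines; seating 110 ≤ 122 → Trade Registration not required.
(d) does not operate coin-operated machines → Municipal Authorization not required.
(e) is located in Zone A; is a worker-owned cooperative (not: is a franchise of a national chain) → Municipal Certificate not required.
(f) provides personal fitness instruction → General Business License required.
(g) operates a retail storefront; hosts events open to the public → Regulatory Authorization required.
(h) operates a retail storefront → Operating License required.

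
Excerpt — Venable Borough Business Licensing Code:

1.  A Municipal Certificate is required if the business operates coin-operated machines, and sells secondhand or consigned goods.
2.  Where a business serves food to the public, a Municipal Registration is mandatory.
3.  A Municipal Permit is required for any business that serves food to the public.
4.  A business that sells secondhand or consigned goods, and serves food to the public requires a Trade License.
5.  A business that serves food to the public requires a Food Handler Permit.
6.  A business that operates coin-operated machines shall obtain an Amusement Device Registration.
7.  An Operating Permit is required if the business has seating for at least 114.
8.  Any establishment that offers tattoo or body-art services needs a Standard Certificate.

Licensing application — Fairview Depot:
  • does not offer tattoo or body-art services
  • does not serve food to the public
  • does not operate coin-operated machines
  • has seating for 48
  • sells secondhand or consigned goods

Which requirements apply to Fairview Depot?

None

1. does not operate coin-operated machines; sells secondhand or consigned goods → Municipal Certificate not required.
2. does not serve food to the public → Municipal Registration not required.
3. does not serve food to the public → Municipal Permit not required.
4. sells secondhand or consigned goods; does not serve food to the public → Trade License not required.
5. does not serve food to the public → Food Handler Permit not required.
6. does not operate coin-operated machines → Amusement Device Registration not required.
7. seating 48 < 114 → Operating Permit not required.
8. does not offer tattoo or body-art services → Standard Certificate not required.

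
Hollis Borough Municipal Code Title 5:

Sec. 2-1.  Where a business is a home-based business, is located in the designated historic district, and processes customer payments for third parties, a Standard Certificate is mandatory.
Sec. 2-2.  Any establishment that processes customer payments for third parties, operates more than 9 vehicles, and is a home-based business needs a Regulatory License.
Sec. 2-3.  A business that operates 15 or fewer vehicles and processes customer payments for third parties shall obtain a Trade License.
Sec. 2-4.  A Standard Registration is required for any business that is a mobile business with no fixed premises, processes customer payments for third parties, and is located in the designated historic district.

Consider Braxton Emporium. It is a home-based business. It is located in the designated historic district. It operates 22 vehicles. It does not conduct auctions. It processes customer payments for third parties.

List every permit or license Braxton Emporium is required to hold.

Sec. 2-1. is a home-based business; is located in the designated historic district; processes customer payments for third parties → Standard Certificate required.
Sec. 2-2. processes customer payments for third parties; vehicles 22 > 9; is a home-based business → Regulatory License required.
Sec. 2-3. vehicles 22 > 15; processes customer payments for third parties → Trade License not required.
Sec. 2-4. is a home-based business (not: is a mobile business with no fixed premises); processes customer payments for third parties; is located in the designated historic district → Standard Registration not required.

Regulatory License, Standard Certificate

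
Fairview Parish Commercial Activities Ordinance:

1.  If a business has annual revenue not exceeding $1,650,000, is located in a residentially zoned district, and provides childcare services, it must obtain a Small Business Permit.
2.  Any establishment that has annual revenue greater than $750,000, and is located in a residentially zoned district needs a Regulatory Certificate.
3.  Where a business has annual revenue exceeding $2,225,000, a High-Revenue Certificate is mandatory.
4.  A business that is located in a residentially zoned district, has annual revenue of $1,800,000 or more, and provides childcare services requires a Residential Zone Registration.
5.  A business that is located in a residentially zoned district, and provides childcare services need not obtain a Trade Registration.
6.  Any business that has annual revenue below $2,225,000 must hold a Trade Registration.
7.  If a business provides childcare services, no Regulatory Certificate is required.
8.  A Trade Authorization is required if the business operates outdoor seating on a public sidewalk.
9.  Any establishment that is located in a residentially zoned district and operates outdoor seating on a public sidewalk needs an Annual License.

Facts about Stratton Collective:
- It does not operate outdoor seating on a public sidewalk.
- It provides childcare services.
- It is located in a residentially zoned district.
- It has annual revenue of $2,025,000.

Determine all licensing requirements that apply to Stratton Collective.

Residential Zone Registration

1. revenue $2,025,000 > $1,650,000; is located in a residentially zoned district; provides childcare services → Small Business Permit not required.
2. revenue $2,025,000 > $750,000; is located in a residentially zoned district → Regulatory Certificate required.
3. revenue $2,025,000 ≤ $2,225,000 → High-Revenue Certificate not required.
4. is located in a residentially zoned district; revenue $2,025,000 ≥ $1,800,000; provides childcare services → Residential Zone Registration required.
5. is located in a residentially zoned district; provides childcare services → exempt from Trade Registration.
6. revenue $2,025,000 < $2,225,000 → Trade Registration required.
7. provides childcare services → exempt from Regulatory Certificate.
8. does not operate outdoor seating on a public sidewalk → Trade Authorization not required.
9. is located in a residentially zoned district; does not operate outdoor seating on a public sidewalk → Annual License not required.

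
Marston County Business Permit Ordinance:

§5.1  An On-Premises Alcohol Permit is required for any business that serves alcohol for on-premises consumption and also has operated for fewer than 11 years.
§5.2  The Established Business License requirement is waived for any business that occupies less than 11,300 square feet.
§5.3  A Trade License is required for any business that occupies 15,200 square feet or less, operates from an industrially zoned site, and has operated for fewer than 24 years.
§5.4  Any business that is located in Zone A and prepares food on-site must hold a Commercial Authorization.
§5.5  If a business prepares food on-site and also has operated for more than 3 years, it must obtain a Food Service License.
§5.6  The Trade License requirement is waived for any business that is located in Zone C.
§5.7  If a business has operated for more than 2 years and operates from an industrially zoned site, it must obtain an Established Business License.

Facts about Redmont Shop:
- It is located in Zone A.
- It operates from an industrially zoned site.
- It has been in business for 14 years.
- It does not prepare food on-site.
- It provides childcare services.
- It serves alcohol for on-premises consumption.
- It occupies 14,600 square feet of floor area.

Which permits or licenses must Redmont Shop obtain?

§5.1 serves alcohol for on-premises consumption; years in business 14 ≥ 11 → On-Premises Alcohol Permit not required.
§5.2 floor area 14,600 square feet ≥ 11,300 square feet → Established Business License exemption does not apply.
§5.3 floor area 14,600 square feet ≤ 15,200 square feet; operates from an industrially zoned site; years in business 14 < 24 → Trade License required.
§5.4 is located in Zone A; does not prepare food on-site → Commercial Authorization not required.
§5.5 does not prepare food on-site; years in business 14 > 3 → Food Service License not required.
§5.6 is located in Zone A (not: is located in Zone C) → Trade License exemption does not apply.
§5.7 years in business 14 > 2; operates from an industrially zoned site → Established Business License required.

Established Business License, Trade License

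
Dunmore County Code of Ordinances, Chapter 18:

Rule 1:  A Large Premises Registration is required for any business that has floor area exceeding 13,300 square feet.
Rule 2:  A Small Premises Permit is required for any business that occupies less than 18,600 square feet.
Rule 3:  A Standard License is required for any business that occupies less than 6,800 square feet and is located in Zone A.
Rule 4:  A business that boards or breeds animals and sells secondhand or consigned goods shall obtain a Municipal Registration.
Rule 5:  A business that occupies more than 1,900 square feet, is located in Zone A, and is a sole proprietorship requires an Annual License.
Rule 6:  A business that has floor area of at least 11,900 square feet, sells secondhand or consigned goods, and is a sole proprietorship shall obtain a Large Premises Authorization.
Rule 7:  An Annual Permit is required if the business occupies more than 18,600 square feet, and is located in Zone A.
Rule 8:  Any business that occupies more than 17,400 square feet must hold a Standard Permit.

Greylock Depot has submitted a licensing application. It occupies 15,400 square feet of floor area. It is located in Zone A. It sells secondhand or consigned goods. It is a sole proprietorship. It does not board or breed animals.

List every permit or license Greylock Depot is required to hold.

Rule 1: floor area 15,400 square feet > 13,300 square feet → Large Premises Registration required.
Rule 2: floor area 15,400 square feet < 18,600 square feet → Small Premises Permit required.
Rule 3: floor area 15,400 square feet ≥ 6,800 square feet; is located in Zone A → Standard License not required.
Rule 4: does not board or breed animals; sells secondhand or consigned goods → Municipal Registration not required.
Rule 5: floor area 15,400 square feet > 1,900 square feet; is located in Zone A; is a sole proprietorship → Annual License required.
Rule 6: floor area 15,400 square feet ≥ 11,900 square feet; sells secondhand or consigned goods; is a sole proprietorship → Large Premises Authorization required.
Rule 7: floor area 15,400 square feet ≤ 18,600 square feet; is located in Zone A → Annual Permit not required.
Rule 8: floor area 15,400 square feet ≤ 17,400 square feet → Standard Permit not required.

Annual License, Large Premises Authorization, Large Premises Registration, Small Premises Permit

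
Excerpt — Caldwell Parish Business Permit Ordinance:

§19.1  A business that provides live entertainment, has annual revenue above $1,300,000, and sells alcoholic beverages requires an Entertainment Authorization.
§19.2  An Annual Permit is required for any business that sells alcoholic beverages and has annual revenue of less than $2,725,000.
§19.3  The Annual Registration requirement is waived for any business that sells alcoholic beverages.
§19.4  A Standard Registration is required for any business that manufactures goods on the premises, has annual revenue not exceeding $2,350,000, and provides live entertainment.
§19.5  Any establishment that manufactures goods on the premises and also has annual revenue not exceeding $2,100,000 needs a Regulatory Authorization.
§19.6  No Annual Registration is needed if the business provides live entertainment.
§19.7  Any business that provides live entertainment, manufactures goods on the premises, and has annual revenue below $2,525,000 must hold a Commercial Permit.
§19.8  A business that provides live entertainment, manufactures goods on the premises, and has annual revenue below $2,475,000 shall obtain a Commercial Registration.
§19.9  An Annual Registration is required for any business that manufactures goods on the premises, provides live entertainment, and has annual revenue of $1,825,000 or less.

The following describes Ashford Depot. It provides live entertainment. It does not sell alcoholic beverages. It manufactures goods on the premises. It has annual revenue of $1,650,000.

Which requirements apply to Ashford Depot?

§19.1 provides live entertainment; revenue $1,650,000 > $1,300,000; does not sell alcoholic beverages → Entertainment Authorization not required.
§19.2 does not sell alcoholic beverages; revenue $1,650,000 < $2,725,000 → Annual Permit not required.
§19.3 does not sell alcoholic beverages → Annual Registration exemption does not apply.
§19.4 manufactures goods on the premises; revenue $1,650,000 ≤ $2,350,000; provides live entertainment → Standard Registration required.
§19.5 manufactures goods on the premises; revenue $1,650,000 ≤ $2,100,000 → Regulatory Authorization required.
§19.6 provides live entertainment → exempt from Annual Registration.
§19.7 provides live entertainment; manufactures goods on the premises; revenue $1,650,000 < $2,525,000 → Commercial Permit required.
§19.8 provides live entertainment; manufactures goods on the premises; revenue $1,650,000 < $2,475,000 → Commercial Registration required.
§19.9 manufactures goods on the premises; provides live entertainment; revenue $1,650,000 ≤ $1,825,000 → Annual Registration required.

Commercial Permit, Commercial Registration, Regulatory Authorization, Standard Registration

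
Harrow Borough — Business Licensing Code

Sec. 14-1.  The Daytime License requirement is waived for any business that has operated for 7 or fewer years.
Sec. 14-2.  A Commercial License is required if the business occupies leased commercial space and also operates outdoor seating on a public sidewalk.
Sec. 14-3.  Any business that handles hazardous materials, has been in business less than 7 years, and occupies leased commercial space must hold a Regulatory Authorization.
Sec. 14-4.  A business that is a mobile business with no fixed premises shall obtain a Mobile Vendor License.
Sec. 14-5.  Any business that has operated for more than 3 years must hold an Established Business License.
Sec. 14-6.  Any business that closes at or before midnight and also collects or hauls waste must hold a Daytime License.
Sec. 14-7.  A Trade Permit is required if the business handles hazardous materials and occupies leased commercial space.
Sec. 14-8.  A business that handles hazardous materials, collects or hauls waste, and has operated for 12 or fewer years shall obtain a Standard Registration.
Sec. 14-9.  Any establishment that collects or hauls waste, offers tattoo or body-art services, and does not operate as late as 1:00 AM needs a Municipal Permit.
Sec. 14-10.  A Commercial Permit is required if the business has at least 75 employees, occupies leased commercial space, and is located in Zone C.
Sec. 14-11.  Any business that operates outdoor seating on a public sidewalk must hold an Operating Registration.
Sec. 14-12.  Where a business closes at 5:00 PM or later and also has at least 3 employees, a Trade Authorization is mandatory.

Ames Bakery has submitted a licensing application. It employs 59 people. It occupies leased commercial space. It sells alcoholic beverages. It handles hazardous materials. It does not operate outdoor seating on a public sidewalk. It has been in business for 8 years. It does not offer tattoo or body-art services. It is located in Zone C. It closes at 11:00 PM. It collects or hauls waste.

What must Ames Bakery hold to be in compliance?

Daytime License, Established Business License, Standard Registration, Trade Authorization, Trade Permit

Sec. 14-1. years in business 8 > 7 → Daytime License exemption does not apply.
Sec. 14-2. occupies leased commercial space; does not operate outdoor seating on a public sidewalk → Commercial License not required.
Sec. 14-3. handles hazardous materials; years in business 8 ≥ 7; occupies leased commercial space → Regulatory Authorization not required.
Sec. 14-4. occupies leased commercial space (not: is a mobile business with no fixed premises) → Mobile Vendor License not required.
Sec. 14-5. years in business 8 > 3 → Established Business License required.
Sec. 14-6. closes 11:00 PM, at/before midnight; collects or hauls waste → Daytime License required.
Sec. 14-7. handles hazardous materials; occupies leased commercial space → Trade Permit required.
Sec. 14-8. handles hazardous materials; collects or hauls waste; years in business 8 ≤ 12 → Standard Registration required.
Sec. 14-9. collects or hauls waste; does not offer tattoo or body-art services; closes 11:00 PM, at/before 1:00 AM → Municipal Permit not required.
Sec. 14-10. employees 59 < 75; occupies leased commercial space; is located in Zone C → Commercial Permit not required.
Sec. 14-11. does not operate outdoor seating on a public sidewalk → Operating Registration not required.
Sec. 14-12. closes 11:00 PM, after 5:00 PM; employees 59 ≥ 3 → Trade Authorization required.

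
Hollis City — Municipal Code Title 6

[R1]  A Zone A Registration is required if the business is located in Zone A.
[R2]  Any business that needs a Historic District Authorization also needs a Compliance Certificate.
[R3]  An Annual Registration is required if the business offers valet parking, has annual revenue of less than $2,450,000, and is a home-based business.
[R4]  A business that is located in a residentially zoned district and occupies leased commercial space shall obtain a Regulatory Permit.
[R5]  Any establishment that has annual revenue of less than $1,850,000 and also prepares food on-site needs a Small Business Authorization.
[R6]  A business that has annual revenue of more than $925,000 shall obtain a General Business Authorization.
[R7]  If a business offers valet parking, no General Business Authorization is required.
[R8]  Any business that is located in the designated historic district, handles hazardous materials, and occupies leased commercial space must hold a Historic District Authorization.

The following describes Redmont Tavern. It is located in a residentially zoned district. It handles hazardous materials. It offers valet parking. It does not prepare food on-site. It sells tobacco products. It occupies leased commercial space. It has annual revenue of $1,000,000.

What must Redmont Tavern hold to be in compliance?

Regulatory Permit

[R1] is located in a residentially zoned district (not: is located in Zone A) → Zone A Registration not required.
[R2] Historic District Authorization is not required → no effect.
[R3] offers valet parking; revenue $1,000,000 < $2,450,000; occupies leased commercial space (not: is a home-based business) → Annual Registration not required.
[R4] is located in a residentially zoned district; occupies leased commercial space → Regulatory Permit required.
[R5] revenue $1,000,000 < $1,850,000; does not prepare food on-site → Small Business Authorization not required.
[R6] revenue $1,000,000 > $925,000 → General Business Authorization required.
[R7] offers valet parking → exempt from General Business Authorization.
[R8] is located in a residentially zoned district (not: is located in the designated historic district); handles hazardous materials; occupies leased commercial space → Historic District Authorization not required.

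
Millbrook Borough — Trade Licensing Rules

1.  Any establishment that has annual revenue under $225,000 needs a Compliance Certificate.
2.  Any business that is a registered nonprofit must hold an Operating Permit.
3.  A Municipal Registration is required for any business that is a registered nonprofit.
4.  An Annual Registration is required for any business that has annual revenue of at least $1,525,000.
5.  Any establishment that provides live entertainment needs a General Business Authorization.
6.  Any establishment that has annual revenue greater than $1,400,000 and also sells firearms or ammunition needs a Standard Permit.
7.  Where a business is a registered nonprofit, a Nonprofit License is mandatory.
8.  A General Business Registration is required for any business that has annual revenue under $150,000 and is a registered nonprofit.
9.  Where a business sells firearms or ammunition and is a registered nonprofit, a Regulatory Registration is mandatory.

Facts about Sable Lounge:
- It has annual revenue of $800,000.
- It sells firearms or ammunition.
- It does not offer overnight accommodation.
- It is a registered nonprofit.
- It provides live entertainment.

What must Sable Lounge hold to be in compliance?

1. revenue $800,000 ≥ $225,000 → Compliance Certificate not required.
2. is a registered nonprofit → Operating Permit required.
3. is a registered nonprofit → Municipal Registration required.
4. revenue $800,000 < $1,525,000 → Annual Registration not required.
5. provides live entertainment → General Business Authorization required.
6. revenue $800,000 ≤ $1,400,000; sells firearms or ammunition → Standard Permit not required.
7. is a registered nonprofit → Nonprofit License required.
8. revenue $800,000 ≥ $150,000; is a registered nonprofit → General Business Registration not required.
9. sells firearms or ammunition; is a registered nonprofit → Regulatory Registration required.

General Business Authorization, Municipal Registration, Nonprofit License, Operating Permit, Regulatory Registration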